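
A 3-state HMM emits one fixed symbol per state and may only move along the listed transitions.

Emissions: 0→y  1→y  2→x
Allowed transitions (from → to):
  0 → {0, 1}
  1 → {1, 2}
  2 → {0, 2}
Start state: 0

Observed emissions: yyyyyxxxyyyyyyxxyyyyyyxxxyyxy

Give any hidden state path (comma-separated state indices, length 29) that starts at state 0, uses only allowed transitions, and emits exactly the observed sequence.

  t0 'y' -> {0,1}, take 0 (start)
  t1 'y' -> {0,1}, take 0 (0->0 ok)
  t2 'y' -> {0,1}, take 0 (0->0 ok)
  t3 'y' -> {0,1}, take 1 (0->1 ok)
  t4 'y' -> {0,1}, take 1 (1->1 ok)
  t5 'x' -> {2}, take 2 (1->2 ok)
  t6 'x' -> {2}, take 2 (2->2 ok)
  t7 'x' -> {2}, take 2 (2->2 ok)
  t8 'y' -> {0,1}, take 0 (2->0 ok)
  t9 'y' -> {0,1}, take 0 (0->0 ok)
  t10 'y' -> {0,1}, take 0 (0->0 ok)
  t11 'y' -> {0,1}, take 1 (0->1 ok)
  t12 'y' -> {0,1}, take 1 (1->1 ok)
  t13 'y' -> {0,1}, take 1 (1->1 ok)
  t14 'x' -> {2}, take 2 (1->2 ok)
  t15 'x' -> {2}, take 2 (2->2 ok)
  t16 'y' -> {0,1}, take 0 (2->0 ok)
  t17 'y' -> {0,1}, take 0 (0->0 ok)
  t18 'y' -> {0,1}, take 1 (0->1 ok)
  t19 'y' -> {0,1}, take 1 (1->1 ok)
  t20 'y' -> {0,1}, take 1 (1->1 ok)
  t21 'y' -> {0,1}, take 1 (1->1 ok)
  t22 'x' -> {2}, take 2 (1->2 ok)
  t23 'x' -> {2}, take 2 (2->2 ok)
  t24 'x' -> {2}, take 2 (2->2 ok)
  t25 'y' -> {0,1}, take 0 (2->0 ok)
  t26 'y' -> {0,1}, take 1 (0->1 ok)
  t27 'x' -> {2}, take 2 (1->2 ok)
  t28 'y' -> {0,1}, take 0 (2->0 ok)

0,0,0,1,1,2,2,2,0,0,0,1,1,1,2,2,0,0,1,1,1,1,2,2,2,0,1,2,0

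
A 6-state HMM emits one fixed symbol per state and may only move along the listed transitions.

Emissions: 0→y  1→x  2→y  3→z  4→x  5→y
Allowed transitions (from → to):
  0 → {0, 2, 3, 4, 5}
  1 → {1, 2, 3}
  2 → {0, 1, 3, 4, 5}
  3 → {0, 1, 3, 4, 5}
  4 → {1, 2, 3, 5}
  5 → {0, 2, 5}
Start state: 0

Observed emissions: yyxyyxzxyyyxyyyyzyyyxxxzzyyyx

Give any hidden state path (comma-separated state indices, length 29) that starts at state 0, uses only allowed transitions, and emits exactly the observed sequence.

0,0,4,5,0,4,3,4,5,0,0,4,5,2,5,0,3,5,5,0,4,1,1,3,3,0,5,0,4

  0: obs=y cand={0,2,5} pick 0 [start]
  1: obs=y cand={0,2,5} pick 0 [0->0 ok]
  2: obs=x cand={1,4} pick 4 [0->4 ok]
  3: obs=y cand={0,2,5} pick 5 [4->5 ok]
  4: obs=y cand={0,2,5} pick 0 [5->0 ok]
  5: obs=x cand={1,4} pick 4 [0->4 ok]
  6: obs=z cand={3} pick 3 [4->3 ok]
  7: obs=x cand={1,4} pick 4 [3->4 ok]
  8: obs=y cand={0,2,5} pick 5 [4->5 ok]
  9: obs=y cand={0,2,5} pick 0 [5->0 ok]
  10: obs=y cand={0,2,5} pick 0 [0->0 ok]
  11: obs=x cand={1,4} pick 4 [0->4 ok]
  12: obs=y cand={0,2,5} pick 5 [4->5 ok]
  13: obs=y cand={0,2,5} pick 2 [5->2 ok]
  14: obs=y cand={0,2,5} pick 5 [2->5 ok]
  15: obs=y cand={0,2,5} pick 0 [5->0 ok]
  16: obs=z cand={3} pick 3 [0->3 ok]
  17: obs=y cand={0,2,5} pick 5 [3->5 ok]
  18: obs=y cand={0,2,5} pick 5 [5->5 ok]
  19: obs=y cand={0,2,5} pick 0 [5->0 ok]
  20: obs=x cand={1,4} pick 4 [0->4 ok]
  21: obs=x cand={1,4} pick 1 [4->1 ok]
  22: obs=x cand={1,4} pick 1 [1->1 ok]
  23: obs=z cand={3} pick 3 [1->3 ok]
  24: obs=z cand={3} pick 3 [3->3 ok]
  25: obs=y cand={0,2,5} pick 0 [3->0 ok]
  26: obs=y cand={0,2,5} pick 5 [0->5 ok]
  27: obs=y cand={0,2,5} pick 0 [5->0 ok]
  28: obs=x cand={1,4} pick 4 [0->4 ok]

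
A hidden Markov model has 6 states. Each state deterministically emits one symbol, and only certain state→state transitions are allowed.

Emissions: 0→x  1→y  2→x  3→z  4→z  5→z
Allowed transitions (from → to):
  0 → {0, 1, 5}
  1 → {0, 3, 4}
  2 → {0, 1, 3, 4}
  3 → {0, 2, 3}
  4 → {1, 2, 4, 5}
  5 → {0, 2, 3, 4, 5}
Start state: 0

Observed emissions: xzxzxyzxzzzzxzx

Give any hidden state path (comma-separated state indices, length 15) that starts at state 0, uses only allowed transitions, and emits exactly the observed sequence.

  t0 'x' -> {0,2}, take 0 (start)
  t1 'z' -> {3,4,5}, take 5 (0->5 ok)
  t2 'x' -> {0,2}, take 2 (5->2 ok)
  t3 'z' -> {3,4,5}, take 3 (2->3 ok)
  t4 'x' -> {0,2}, take 2 (3->2 ok)
  t5 'y' -> {1}, take 1 (2->1 ok)
  t6 'z' -> {3,4,5}, take 4 (1->4 ok)
  t7 'x' -> {0,2}, take 2 (4->2 ok)
  t8 'z' -> {3,4,5}, take 4 (2->4 ok)
  t9 'z' -> {3,4,5}, take 4 (4->4 ok)
  t10 'z' -> {3,4,5}, take 4 (4->4 ok)
  t11 'z' -> {3,4,5}, take 5 (4->5 ok)
  t12 'x' -> {0,2}, take 0 (5->0 ok)
  t13 'z' -> {3,4,5}, take 5 (0->5 ok)
  t14 'x' -> {0,2}, take 0 (5->0 ok)

0,5,2,3,2,1,4,2,4,4,4,5,0,5,0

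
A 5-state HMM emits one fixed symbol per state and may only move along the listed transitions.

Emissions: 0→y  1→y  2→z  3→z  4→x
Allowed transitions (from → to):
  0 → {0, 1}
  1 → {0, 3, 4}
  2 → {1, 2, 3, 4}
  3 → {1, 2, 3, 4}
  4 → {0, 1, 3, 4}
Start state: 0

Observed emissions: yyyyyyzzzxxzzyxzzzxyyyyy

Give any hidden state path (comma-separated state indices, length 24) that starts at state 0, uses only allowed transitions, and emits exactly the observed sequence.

0,1,0,0,0,1,3,3,2,4,4,3,2,1,4,3,3,2,4,0,0,1,0,0

  0: obs=y cand={0,1} pick 0 [start]
  1: obs=y cand={0,1} pick 1 [0->1 ok]
  2: obs=y cand={0,1} pick 0 [1->0 ok]
  3: obs=y cand={0,1} pick 0 [0->0 ok]
  4: obs=y cand={0,1} pick 0 [0->0 ok]
  5: obs=y cand={0,1} pick 1 [0->1 ok]
  6: obs=z cand={2,3} pick 3 [1->3 ok]
  7: obs=z cand={2,3} pick 3 [3->3 ok]
  8: obs=z cand={2,3} pick 2 [3->2 ok]
  9: obs=x cand={4} pick 4 [2->4 ok]
  10: obs=x cand={4} pick 4 [4->4 ok]
  11: obs=z cand={2,3} pick 3 [4->3 ok]
  12: obs=z cand={2,3} pick 2 [3->2 ok]
  13: obs=y cand={0,1} pick 1 [2->1 ok]
  14: obs=x cand={4} pick 4 [1->4 ok]
  15: obs=z cand={2,3} pick 3 [4->3 ok]
  16: obs=z cand={2,3} pick 3 [3->3 ok]
  17: obs=z cand={2,3} pick 2 [3->2 ok]
  18: obs=x cand={4} pick 4 [2->4 ok]
  19: obs=y cand={0,1} pick 0 [4->0 ok]
  20: obs=y cand={0,1} pick 0 [0->0 ok]
  21: obs=y cand={0,1} pick 1 [0->1 ok]
  22: obs=y cand={0,1} pick 0 [1->0 ok]
  23: obs=y cand={0,1} pick 0 [0->0 ok]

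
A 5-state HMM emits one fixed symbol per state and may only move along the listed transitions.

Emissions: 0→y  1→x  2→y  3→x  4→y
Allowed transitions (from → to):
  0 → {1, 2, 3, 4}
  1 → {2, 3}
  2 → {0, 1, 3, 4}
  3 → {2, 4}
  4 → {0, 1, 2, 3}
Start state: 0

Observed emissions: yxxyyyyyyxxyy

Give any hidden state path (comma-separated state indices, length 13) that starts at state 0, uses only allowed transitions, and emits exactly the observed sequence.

0,1,3,4,2,4,2,0,2,1,3,4,2

  t0 'y' -> {0,2,4}, take 0 (start)
  t1 'x' -> {1,3}, take 1 (0->1 ok)
  t2 'x' -> {1,3}, take 3 (1->3 ok)
  t3 'y' -> {0,2,4}, take 4 (3->4 ok)
  t4 'y' -> {0,2,4}, take 2 (4->2 ok)
  t5 'y' -> {0,2,4}, take 4 (2->4 ok)
  t6 'y' -> {0,2,4}, take 2 (4->2 ok)
  t7 'y' -> {0,2,4}, take 0 (2->0 ok)
  t8 'y' -> {0,2,4}, take 2 (0->2 ok)
  t9 'x' -> {1,3}, take 1 (2->1 ok)
  t10 'x' -> {1,3}, take 3 (1->3 ok)
  t11 'y' -> {0,2,4}, take 4 (3->4 ok)
  t12 'y' -> {0,2,4}, take 2 (4->2 ok)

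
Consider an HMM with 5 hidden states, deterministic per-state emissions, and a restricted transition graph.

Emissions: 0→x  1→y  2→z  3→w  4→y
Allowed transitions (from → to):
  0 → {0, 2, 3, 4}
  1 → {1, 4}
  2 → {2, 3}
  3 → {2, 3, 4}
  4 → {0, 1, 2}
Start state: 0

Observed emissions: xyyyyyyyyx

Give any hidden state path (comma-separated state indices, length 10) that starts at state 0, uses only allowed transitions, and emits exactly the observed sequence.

0,4,1,1,1,4,1,1,4,0

  0: obs=x cand={0} pick 0 [start]
  1: obs=y cand={1,4} pick 4 [0->4 ok]
  2: obs=y cand={1,4} pick 1 [4->1 ok]
  3: obs=y cand={1,4} pick 1 [1->1 ok]
  4: obs=y cand={1,4} pick 1 [1->1 ok]
  5: obs=y cand={1,4} pick 4 [1->4 ok]
  6: obs=y cand={1,4} pick 1 [4->1 ok]
  7: obs=y cand={1,4} pick 1 [1->1 ok]
  8: obs=y cand={1,4} pick 4 [1->4 ok]
  9: obs=x cand={0} pick 0 [4->0 ok]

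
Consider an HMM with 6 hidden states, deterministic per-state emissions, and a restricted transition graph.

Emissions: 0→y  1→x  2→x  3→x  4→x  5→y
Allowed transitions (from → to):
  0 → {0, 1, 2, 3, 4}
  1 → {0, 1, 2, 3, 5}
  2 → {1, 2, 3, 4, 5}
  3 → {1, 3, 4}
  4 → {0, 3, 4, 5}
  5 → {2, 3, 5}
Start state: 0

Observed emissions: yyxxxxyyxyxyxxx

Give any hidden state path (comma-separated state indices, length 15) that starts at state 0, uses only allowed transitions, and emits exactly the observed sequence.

0,0,3,1,1,1,5,5,2,5,2,5,2,3,3

  pos 0: y in {0,5}, choose 0; start
  pos 1: y in {0,5}, choose 0; 0->0 ok
  pos 2: x in {1,2,3,4}, choose 3; 0->3 ok
  pos 3: x in {1,2,3,4}, choose 1; 3->1 ok
  pos 4: x in {1,2,3,4}, choose 1; 1->1 ok
  pos 5: x in {1,2,3,4}, choose 1; 1->1 ok
  pos 6: y in {0,5}, choose 5; 1->5 ok
  pos 7: y in {0,5}, choose 5; 5->5 ok
  pos 8: x in {1,2,3,4}, choose 2; 5->2 ok
  pos 9: y in {0,5}, choose 5; 2->5 ok
  pos 10: x in {1,2,3,4}, choose 2; 5->2 ok
  pos 11: y in {0,5}, choose 5; 2->5 ok
  pos 12: x in {1,2,3,4}, choose 2; 5->2 ok
  pos 13: x in {1,2,3,4}, choose 3; 2->3 ok
  pos 14: x in {1,2,3,4}, choose 3; 3->3 ok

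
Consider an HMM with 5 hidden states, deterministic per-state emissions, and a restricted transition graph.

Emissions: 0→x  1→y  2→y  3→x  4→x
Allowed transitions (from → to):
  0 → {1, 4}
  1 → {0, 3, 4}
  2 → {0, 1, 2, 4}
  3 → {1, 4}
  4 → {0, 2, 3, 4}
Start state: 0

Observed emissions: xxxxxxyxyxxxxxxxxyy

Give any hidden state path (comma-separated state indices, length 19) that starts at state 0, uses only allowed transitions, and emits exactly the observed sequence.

  0: obs=x cand={0,3,4} pick 0 [start]
  1: obs=x cand={0,3,4} pick 4 [0->4 ok]
  2: obs=x cand={0,3,4} pick 0 [4->0 ok]
  3: obs=x cand={0,3,4} pick 4 [0->4 ok]
  4: obs=x cand={0,3,4} pick 0 [4->0 ok]
  5: obs=x cand={0,3,4} pick 4 [0->4 ok]
  6: obs=y cand={1,2} pick 2 [4->2 ok]
  7: obs=x cand={0,3,4} pick 0 [2->0 ok]
  8: obs=y cand={1,2} pick 1 [0->1 ok]
  9: obs=x cand={0,3,4} pick 0 [1->0 ok]
  10: obs=x cand={0,3,4} pick 4 [0->4 ok]
  11: obs=x cand={0,3,4} pick 4 [4->4 ok]
  12: obs=x cand={0,3,4} pick 4 [4->4 ok]
  13: obs=x cand={0,3,4} pick 3 [4->3 ok]
  14: obs=x cand={0,3,4} pick 4 [3->4 ok]
  15: obs=x cand={0,3,4} pick 0 [4->0 ok]
  16: obs=x cand={0,3,4} pick 4 [0->4 ok]
  17: obs=y cand={1,2} pick 2 [4->2 ok]
  18: obs=y cand={1,2} pick 1 [2->1 ok]

0,4,0,4,0,4,2,0,1,0,4,4,4,3,4,0,4,2,1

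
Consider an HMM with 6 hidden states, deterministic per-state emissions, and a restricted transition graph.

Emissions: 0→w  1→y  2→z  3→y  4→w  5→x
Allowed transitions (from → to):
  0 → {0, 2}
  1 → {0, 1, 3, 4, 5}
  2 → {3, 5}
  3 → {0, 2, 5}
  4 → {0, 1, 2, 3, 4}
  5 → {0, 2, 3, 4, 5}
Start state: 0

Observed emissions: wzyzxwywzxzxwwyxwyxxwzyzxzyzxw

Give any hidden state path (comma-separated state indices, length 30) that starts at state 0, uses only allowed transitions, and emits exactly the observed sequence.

  t0 'w' -> {0,4}, take 0 (start)
  t1 'z' -> {2}, take 2 (0->2 ok)
  t2 'y' -> {1,3}, take 3 (2->3 ok)
  t3 'z' -> {2}, take 2 (3->2 ok)
  t4 'x' -> {5}, take 5 (2->5 ok)
  t5 'w' -> {0,4}, take 4 (5->4 ok)
  t6 'y' -> {1,3}, take 1 (4->1 ok)
  t7 'w' -> {0,4}, take 0 (1->0 ok)
  t8 'z' -> {2}, take 2 (0->2 ok)
  t9 'x' -> {5}, take 5 (2->5 ok)
  t10 'z' -> {2}, take 2 (5->2 ok)
  t11 'x' -> {5}, take 5 (2->5 ok)
  t12 'w' -> {0,4}, take 4 (5->4 ok)
  t13 'w' -> {0,4}, take 4 (4->4 ok)
  t14 'y' -> {1,3}, take 3 (4->3 ok)
  t15 'x' -> {5}, take 5 (3->5 ok)
  t16 'w' -> {0,4}, take 4 (5->4 ok)
  t17 'y' -> {1,3}, take 3 (4->3 ok)
  t18 'x' -> {5}, take 5 (3->5 ok)
  t19 'x' -> {5}, take 5 (5->5 ok)
  t20 'w' -> {0,4}, take 0 (5->0 ok)
  t21 'z' -> {2}, take 2 (0->2 ok)
  t22 'y' -> {1,3}, take 3 (2->3 ok)
  t23 'z' -> {2}, take 2 (3->2 ok)
  t24 'x' -> {5}, take 5 (2->5 ok)
  t25 'z' -> {2}, take 2 (5->2 ok)
  t26 'y' -> {1,3}, take 3 (2->3 ok)
  t27 'z' -> {2}, take 2 (3->2 ok)
  t28 'x' -> {5}, take 5 (2->5 ok)
  t29 'w' -> {0,4}, take 0 (5->0 ok)

0,2,3,2,5,4,1,0,2,5,2,5,4,4,3,5,4,3,5,5,0,2,3,2,5,2,3,2,5,0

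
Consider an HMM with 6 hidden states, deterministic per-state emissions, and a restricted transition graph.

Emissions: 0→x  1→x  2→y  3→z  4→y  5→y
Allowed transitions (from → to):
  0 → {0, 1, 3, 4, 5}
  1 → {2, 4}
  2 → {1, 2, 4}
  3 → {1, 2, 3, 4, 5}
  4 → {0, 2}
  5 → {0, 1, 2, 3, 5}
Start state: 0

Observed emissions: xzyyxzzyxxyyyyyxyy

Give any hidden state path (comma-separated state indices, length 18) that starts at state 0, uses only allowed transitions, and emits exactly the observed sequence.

  pos 0: x in {0,1}, choose 0; start
  pos 1: z in {3}, choose 3; 0->3 ok
  pos 2: y in {2,4,5}, choose 2; 3->2 ok
  pos 3: y in {2,4,5}, choose 4; 2->4 ok
  pos 4: x in {0,1}, choose 0; 4->0 ok
  pos 5: z in {3}, choose 3; 0->3 ok
  pos 6: z in {3}, choose 3; 3->3 ok
  pos 7: y in {2,4,5}, choose 5; 3->5 ok
  pos 8: x in {0,1}, choose 0; 5->0 ok
  pos 9: x in {0,1}, choose 0; 0->0 ok
  pos 10: y in {2,4,5}, choose 4; 0->4 ok
  pos 11: y in {2,4,5}, choose 2; 4->2 ok
  pos 12: y in {2,4,5}, choose 2; 2->2 ok
  pos 13: y in {2,4,5}, choose 2; 2->2 ok
  pos 14: y in {2,4,5}, choose 4; 2->4 ok
  pos 15: x in {0,1}, choose 0; 4->0 ok
  pos 16: y in {2,4,5}, choose 4; 0->4 ok
  pos 17: y in {2,4,5}, choose 2; 4->2 ok

0,3,2,4,0,3,3,5,0,0,4,2,2,2,4,0,4,2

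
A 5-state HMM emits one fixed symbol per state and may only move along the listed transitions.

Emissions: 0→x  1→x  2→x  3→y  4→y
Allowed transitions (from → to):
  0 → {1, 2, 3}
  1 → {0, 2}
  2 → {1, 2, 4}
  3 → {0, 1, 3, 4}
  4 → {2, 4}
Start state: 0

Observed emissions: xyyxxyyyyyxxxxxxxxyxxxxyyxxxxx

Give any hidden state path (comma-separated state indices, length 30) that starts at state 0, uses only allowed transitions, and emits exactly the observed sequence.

  0: obs=x cand={0,1,2} pick 0 [start]
  1: obs=y cand={3,4} pick 3 [0->3 ok]
  2: obs=y cand={3,4} pick 3 [3->3 ok]
  3: obs=x cand={0,1,2} pick 1 [3->1 ok]
  4: obs=x cand={0,1,2} pick 2 [1->2 ok]
  5: obs=y cand={3,4} pick 4 [2->4 ok]
  6: obs=y cand={3,4} pick 4 [4->4 ok]
  7: obs=y cand={3,4} pick 4 [4->4 ok]
  8: obs=y cand={3,4} pick 4 [4->4 ok]
  9: obs=y cand={3,4} pick 4 [4->4 ok]
  10: obs=x cand={0,1,2} pick 2 [4->2 ok]
  11: obs=x cand={0,1,2} pick 2 [2->2 ok]
  12: obs=x cand={0,1,2} pick 1 [2->1 ok]
  13: obs=x cand={0,1,2} pick 0 [1->0 ok]
  14: obs=x cand={0,1,2} pick 1 [0->1 ok]
  15: obs=x cand={0,1,2} pick 2 [1->2 ok]
  16: obs=x cand={0,1,2} pick 1 [2->1 ok]
  17: obs=x cand={0,1,2} pick 0 [1->0 ok]
  18: obs=y cand={3,4} pick 3 [0->3 ok]
  19: obs=x cand={0,1,2} pick 1 [3->1 ok]
  20: obs=x cand={0,1,2} pick 0 [1->0 ok]
  21: obs=x cand={0,1,2} pick 1 [0->1 ok]
  22: obs=x cand={0,1,2} pick 0 [1->0 ok]
  23: obs=y cand={3,4} pick 3 [0->3 ok]
  24: obs=y cand={3,4} pick 3 [3->3 ok]
  25: obs=x cand={0,1,2} pick 1 [3->1 ok]
  26: obs=x cand={0,1,2} pick 2 [1->2 ok]
  27: obs=x cand={0,1,2} pick 1 [2->1 ok]
  28: obs=x cand={0,1,2} pick 0 [1->0 ok]
  29: obs=x cand={0,1,2} pick 2 [0->2 ok]

0,3,3,1,2,4,4,4,4,4,2,2,1,0,1,2,1,0,3,1,0,1,0,3,3,1,2,1,0,2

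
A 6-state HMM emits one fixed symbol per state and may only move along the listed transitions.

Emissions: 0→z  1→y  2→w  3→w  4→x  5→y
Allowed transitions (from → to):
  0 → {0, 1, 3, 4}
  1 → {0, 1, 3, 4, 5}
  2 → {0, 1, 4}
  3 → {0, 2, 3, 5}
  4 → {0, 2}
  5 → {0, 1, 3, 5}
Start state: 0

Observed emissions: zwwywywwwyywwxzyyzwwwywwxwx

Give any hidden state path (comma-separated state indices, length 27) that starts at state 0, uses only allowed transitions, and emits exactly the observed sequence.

  0: obs=z cand={0} pick 0 [start]
  1: obs=w cand={2,3} pick 3 [0->3 ok]
  2: obs=w cand={2,3} pick 3 [3->3 ok]
  3: obs=y cand={1,5} pick 5 [3->5 ok]
  4: obs=w cand={2,3} pick 3 [5->3 ok]
  5: obs=y cand={1,5} pick 5 [3->5 ok]
  6: obs=w cand={2,3} pick 3 [5->3 ok]
  7: obs=w cand={2,3} pick 3 [3->3 ok]
  8: obs=w cand={2,3} pick 3 [3->3 ok]
  9: obs=y cand={1,5} pick 5 [3->5 ok]
  10: obs=y cand={1,5} pick 5 [5->5 ok]
  11: obs=w cand={2,3} pick 3 [5->3 ok]
  12: obs=w cand={2,3} pick 2 [3->2 ok]
  13: obs=x cand={4} pick 4 [2->4 ok]
  14: obs=z cand={0} pick 0 [4->0 ok]
  15: obs=y cand={1,5} pick 1 [0->1 ok]
  16: obs=y cand={1,5} pick 5 [1->5 ok]
  17: obs=z cand={0} pick 0 [5->0 ok]
  18: obs=w cand={2,3} pick 3 [0->3 ok]
  19: obs=w cand={2,3} pick 3 [3->3 ok]
  20: obs=w cand={2,3} pick 2 [3->2 ok]
  21: obs=y cand={1,5} pick 1 [2->1 ok]
  22: obs=w cand={2,3} pick 3 [1->3 ok]
  23: obs=w cand={2,3} pick 2 [3->2 ok]
  24: obs=x cand={4} pick 4 [2->4 ok]
  25: obs=w cand={2,3} pick 2 [4->2 ok]
  26: obs=x cand={4} pick 4 [2->4 ok]

0,3,3,5,3,5,3,3,3,5,5,3,2,4,0,1,5,0,3,3,2,1,3,2,4,2,4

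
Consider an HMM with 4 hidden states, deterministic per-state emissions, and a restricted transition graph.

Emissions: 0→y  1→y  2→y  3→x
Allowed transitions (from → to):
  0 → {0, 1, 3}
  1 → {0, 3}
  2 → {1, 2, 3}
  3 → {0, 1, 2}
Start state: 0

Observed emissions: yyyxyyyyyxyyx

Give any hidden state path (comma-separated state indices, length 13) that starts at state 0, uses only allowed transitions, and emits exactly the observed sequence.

0,0,0,3,2,2,2,2,1,3,2,1,3

  pos 0: y in {0,1,2}, choose 0; start
  pos 1: y in {0,1,2}, choose 0; 0->0 ok
  pos 2: y in {0,1,2}, choose 0; 0->0 ok
  pos 3: x in {3}, choose 3; 0->3 ok
  pos 4: y in {0,1,2}, choose 2; 3->2 ok
  pos 5: y in {0,1,2}, choose 2; 2->2 ok
  pos 6: y in {0,1,2}, choose 2; 2->2 ok
  pos 7: y in {0,1,2}, choose 2; 2->2 ok
  pos 8: y in {0,1,2}, choose 1; 2->1 ok
  pos 9: x in {3}, choose 3; 1->3 ok
  pos 10: y in {0,1,2}, choose 2; 3->2 ok
  pos 11: y in {0,1,2}, choose 1; 2->1 ok
  pos 12: x in {3}, choose 3; 1->3 ok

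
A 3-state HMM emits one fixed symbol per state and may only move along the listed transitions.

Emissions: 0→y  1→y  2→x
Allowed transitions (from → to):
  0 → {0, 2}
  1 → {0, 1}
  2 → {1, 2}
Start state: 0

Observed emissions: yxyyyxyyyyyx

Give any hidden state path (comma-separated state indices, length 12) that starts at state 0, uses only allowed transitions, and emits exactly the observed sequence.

  0: obs=y cand={0,1} pick 0 [start]
  1: obs=x cand={2} pick 2 [0->2 ok]
  2: obs=y cand={0,1} pick 1 [2->1 ok]
  3: obs=y cand={0,1} pick 0 [1->0 ok]
  4: obs=y cand={0,1} pick 0 [0->0 ok]
  5: obs=x cand={2} pick 2 [0->2 ok]
  6: obs=y cand={0,1} pick 1 [2->1 ok]
  7: obs=y cand={0,1} pick 1 [1->1 ok]
  8: obs=y cand={0,1} pick 1 [1->1 ok]
  9: obs=y cand={0,1} pick 0 [1->0 ok]
  10: obs=y cand={0,1} pick 0 [0->0 ok]
  11: obs=x cand={2} pick 2 [0->2 ok]

0,2,1,0,0,2,1,1,1,0,0,2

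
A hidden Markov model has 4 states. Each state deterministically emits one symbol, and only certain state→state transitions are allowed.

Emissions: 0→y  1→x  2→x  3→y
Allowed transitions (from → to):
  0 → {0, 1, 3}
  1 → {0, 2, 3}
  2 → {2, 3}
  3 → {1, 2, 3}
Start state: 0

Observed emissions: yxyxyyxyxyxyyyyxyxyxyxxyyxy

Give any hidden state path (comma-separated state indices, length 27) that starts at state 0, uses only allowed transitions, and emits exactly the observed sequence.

0,1,0,1,3,3,2,3,1,0,1,0,0,3,3,1,3,1,3,2,3,2,2,3,3,2,3

  0: obs=y cand={0,3} pick 0 [start]
  1: obs=x cand={1,2} pick 1 [0->1 ok]
  2: obs=y cand={0,3} pick 0 [1->0 ok]
  3: obs=x cand={1,2} pick 1 [0->1 ok]
  4: obs=y cand={0,3} pick 3 [1->3 ok]
  5: obs=y cand={0,3} pick 3 [3->3 ok]
  6: obs=x cand={1,2} pick 2 [3->2 ok]
  7: obs=y cand={0,3} pick 3 [2->3 ok]
  8: obs=x cand={1,2} pick 1 [3->1 ok]
  9: obs=y cand={0,3} pick 0 [1->0 ok]
  10: obs=x cand={1,2} pick 1 [0->1 ok]
  11: obs=y cand={0,3} pick 0 [1->0 ok]
  12: obs=y cand={0,3} pick 0 [0->0 ok]
  13: obs=y cand={0,3} pick 3 [0->3 ok]
  14: obs=y cand={0,3} pick 3 [3->3 ok]
  15: obs=x cand={1,2} pick 1 [3->1 ok]
  16: obs=y cand={0,3} pick 3 [1->3 ok]
  17: obs=x cand={1,2} pick 1 [3->1 ok]
  18: obs=y cand={0,3} pick 3 [1->3 ok]
  19: obs=x cand={1,2} pick 2 [3->2 ok]
  20: obs=y cand={0,3} pick 3 [2->3 ok]
  21: obs=x cand={1,2} pick 2 [3->2 ok]
  22: obs=x cand={1,2} pick 2 [2->2 ok]
  23: obs=y cand={0,3} pick 3 [2->3 ok]
  24: obs=y cand={0,3} pick 3 [3->3 ok]
  25: obs=x cand={1,2} pick 2 [3->2 ok]
  26: obs=y cand={0,3} pick 3 [2->3 ok]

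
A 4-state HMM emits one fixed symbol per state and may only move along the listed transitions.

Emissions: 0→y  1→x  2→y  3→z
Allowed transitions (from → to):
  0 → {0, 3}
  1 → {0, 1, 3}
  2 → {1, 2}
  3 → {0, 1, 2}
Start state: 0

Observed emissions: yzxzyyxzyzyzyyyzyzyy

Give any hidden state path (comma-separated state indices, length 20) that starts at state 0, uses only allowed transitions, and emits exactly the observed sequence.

  pos 0: y in {0,2}, choose 0; start
  pos 1: z in {3}, choose 3; 0->3 ok
  pos 2: x in {1}, choose 1; 3->1 ok
  pos 3: z in {3}, choose 3; 1->3 ok
  pos 4: y in {0,2}, choose 2; 3->2 ok
  pos 5: y in {0,2}, choose 2; 2->2 ok
  pos 6: x in {1}, choose 1; 2->1 ok
  pos 7: z in {3}, choose 3; 1->3 ok
  pos 8: y in {0,2}, choose 0; 3->0 ok
  pos 9: z in {3}, choose 3; 0->3 ok
  pos 10: y in {0,2}, choose 0; 3->0 ok
  pos 11: z in {3}, choose 3; 0->3 ok
  pos 12: y in {0,2}, choose 0; 3->0 ok
  pos 13: y in {0,2}, choose 0; 0->0 ok
  pos 14: y in {0,2}, choose 0; 0->0 ok
  pos 15: z in {3}, choose 3; 0->3 ok
  pos 16: y in {0,2}, choose 0; 3->0 ok
  pos 17: z in {3}, choose 3; 0->3 ok
  pos 18: y in {0,2}, choose 0; 3->0 ok
  pos 19: y in {0,2}, choose 0; 0->0 ok

0,3,1,3,2,2,1,3,0,3,0,3,0,0,0,3,0,3,0,0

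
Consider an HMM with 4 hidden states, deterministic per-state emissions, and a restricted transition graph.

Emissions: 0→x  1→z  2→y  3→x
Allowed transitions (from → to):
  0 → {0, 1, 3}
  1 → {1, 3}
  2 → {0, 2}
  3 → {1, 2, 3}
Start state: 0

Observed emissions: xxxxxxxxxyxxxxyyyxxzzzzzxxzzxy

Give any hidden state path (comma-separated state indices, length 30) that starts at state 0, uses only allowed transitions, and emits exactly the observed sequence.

  [0] x  {0,3}  => 0  start
  [1] x  {0,3}  => 0  0->0 ok
  [2] x  {0,3}  => 0  0->0 ok
  [3] x  {0,3}  => 0  0->0 ok
  [4] x  {0,3}  => 0  0->0 ok
  [5] x  {0,3}  => 0  0->0 ok
  [6] x  {0,3}  => 0  0->0 ok
  [7] x  {0,3}  => 0  0->0 ok
  [8] x  {0,3}  => 3  0->3 ok
  [9] y  {2}  => 2  3->2 ok
  [10] x  {0,3}  => 0  2->0 ok
  [11] x  {0,3}  => 0  0->0 ok
  [12] x  {0,3}  => 0  0->0 ok
  [13] x  {0,3}  => 3  0->3 ok
  [14] y  {2}  => 2  3->2 ok
  [15] y  {2}  => 2  2->2 ok
  [16] y  {2}  => 2  2->2 ok
  [17] x  {0,3}  => 0  2->0 ok
  [18] x  {0,3}  => 0  0->0 ok
  [19] z  {1}  => 1  0->1 ok
  [20] z  {1}  => 1  1->1 ok
  [21] z  {1}  => 1  1->1 ok
  [22] z  {1}  => 1  1->1 ok
  [23] z  {1}  => 1  1->1 ok
  [24] x  {0,3}  => 3  1->3 ok
  [25] x  {0,3}  => 3  3->3 ok
  [26] z  {1}  => 1  3->1 ok
  [27] z  {1}  => 1  1->1 ok
  [28] x  {0,3}  => 3  1->3 ok
  [29] y  {2}  => 2  3->2 ok

0,0,0,0,0,0,0,0,3,2,0,0,0,3,2,2,2,0,0,1,1,1,1,1,3,3,1,1,3,2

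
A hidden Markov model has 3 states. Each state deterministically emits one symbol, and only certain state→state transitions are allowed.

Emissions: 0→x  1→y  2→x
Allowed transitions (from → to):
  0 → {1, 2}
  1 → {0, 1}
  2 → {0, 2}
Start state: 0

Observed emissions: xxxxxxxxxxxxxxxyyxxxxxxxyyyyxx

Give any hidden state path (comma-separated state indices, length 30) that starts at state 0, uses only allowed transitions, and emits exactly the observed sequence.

0,2,2,0,2,0,2,2,2,0,2,2,0,2,0,1,1,0,2,0,2,2,2,0,1,1,1,1,0,2

  [0] x  {0,2}  => 0  start
  [1] x  {0,2}  => 2  0->2 ok
  [2] x  {0,2}  => 2  2->2 ok
  [3] x  {0,2}  => 0  2->0 ok
  [4] x  {0,2}  => 2  0->2 ok
  [5] x  {0,2}  => 0  2->0 ok
  [6] x  {0,2}  => 2  0->2 ok
  [7] x  {0,2}  => 2  2->2 ok
  [8] x  {0,2}  => 2  2->2 ok
  [9] x  {0,2}  => 0  2->0 ok
  [10] x  {0,2}  => 2  0->2 ok
  [11] x  {0,2}  => 2  2->2 ok
  [12] x  {0,2}  => 0  2->0 ok
  [13] x  {0,2}  => 2  0->2 ok
  [14] x  {0,2}  => 0  2->0 ok
  [15] y  {1}  => 1  0->1 ok
  [16] y  {1}  => 1  1->1 ok
  [17] x  {0,2}  => 0  1->0 ok
  [18] x  {0,2}  => 2  0->2 ok
  [19] x  {0,2}  => 0  2->0 ok
  [20] x  {0,2}  => 2  0->2 ok
  [21] x  {0,2}  => 2  2->2 ok
  [22] x  {0,2}  => 2  2->2 ok
  [23] x  {0,2}  => 0  2->0 ok
  [24] y  {1}  => 1  0->1 ok
  [25] y  {1}  => 1  1->1 ok
  [26] y  {1}  => 1  1->1 ok
  [27] y  {1}  => 1  1->1 ok
  [28] x  {0,2}  => 0  1->0 ok
  [29] x  {0,2}  => 2  0->2 ok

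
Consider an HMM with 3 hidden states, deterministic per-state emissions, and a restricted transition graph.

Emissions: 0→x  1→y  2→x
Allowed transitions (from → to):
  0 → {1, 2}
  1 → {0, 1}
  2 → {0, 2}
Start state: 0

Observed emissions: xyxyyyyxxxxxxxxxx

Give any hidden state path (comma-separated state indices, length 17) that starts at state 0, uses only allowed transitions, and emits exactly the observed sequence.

0,1,0,1,1,1,1,0,2,2,0,2,2,2,0,2,0

  [0] x  {0,2}  => 0  start
  [1] y  {1}  => 1  0->1 ok
  [2] x  {0,2}  => 0  1->0 ok
  [3] y  {1}  => 1  0->1 ok
  [4] y  {1}  => 1  1->1 ok
  [5] y  {1}  => 1  1->1 ok
  [6] y  {1}  => 1  1->1 ok
  [7] x  {0,2}  => 0  1->0 ok
  [8] x  {0,2}  => 2  0->2 ok
  [9] x  {0,2}  => 2  2->2 ok
  [10] x  {0,2}  => 0  2->0 ok
  [11] x  {0,2}  => 2  0->2 ok
  [12] x  {0,2}  => 2  2->2 ok
  [13] x  {0,2}  => 2  2->2 ok
  [14] x  {0,2}  => 0  2->0 ok
  [15] x  {0,2}  => 2  0->2 ok
  [16] x  {0,2}  => 0  2->0 ok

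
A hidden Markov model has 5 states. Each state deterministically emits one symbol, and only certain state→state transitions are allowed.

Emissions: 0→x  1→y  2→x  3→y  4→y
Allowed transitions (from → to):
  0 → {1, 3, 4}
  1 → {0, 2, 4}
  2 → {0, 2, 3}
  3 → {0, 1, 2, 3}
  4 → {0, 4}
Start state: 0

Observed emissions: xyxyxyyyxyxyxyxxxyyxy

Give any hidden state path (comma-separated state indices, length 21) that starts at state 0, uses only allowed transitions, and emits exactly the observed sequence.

  [0] x  {0,2}  => 0  start
  [1] y  {1,3,4}  => 3  0->3 ok
  [2] x  {0,2}  => 0  3->0 ok
  [3] y  {1,3,4}  => 3  0->3 ok
  [4] x  {0,2}  => 2  3->2 ok
  [5] y  {1,3,4}  => 3  2->3 ok
  [6] y  {1,3,4}  => 1  3->1 ok
  [7] y  {1,3,4}  => 4  1->4 ok
  [8] x  {0,2}  => 0  4->0 ok
  [9] y  {1,3,4}  => 4  0->4 ok
  [10] x  {0,2}  => 0  4->0 ok
  [11] y  {1,3,4}  => 1  0->1 ok
  [12] x  {0,2}  => 0  1->0 ok
  [13] y  {1,3,4}  => 1  0->1 ok
  [14] x  {0,2}  => 2  1->2 ok
  [15] x  {0,2}  => 2  2->2 ok
  [16] x  {0,2}  => 0  2->0 ok
  [17] y  {1,3,4}  => 3  0->3 ok
  [18] y  {1,3,4}  => 1  3->1 ok
  [19] x  {0,2}  => 0  1->0 ok
  [20] y  {1,3,4}  => 3  0->3 ok

0,3,0,3,2,3,1,4,0,4,0,1,0,1,2,2,0,3,1,0,3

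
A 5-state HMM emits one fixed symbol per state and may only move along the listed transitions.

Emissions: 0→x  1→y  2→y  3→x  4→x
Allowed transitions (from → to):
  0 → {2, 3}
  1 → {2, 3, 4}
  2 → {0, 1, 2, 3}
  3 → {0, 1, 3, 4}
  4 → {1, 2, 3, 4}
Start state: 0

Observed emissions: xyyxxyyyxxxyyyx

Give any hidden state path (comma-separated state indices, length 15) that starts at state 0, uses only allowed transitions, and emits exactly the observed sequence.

0,2,1,3,0,2,2,2,0,3,3,1,2,2,3

  t0 'x' -> {0,3,4}, take 0 (start)
  t1 'y' -> {1,2}, take 2 (0->2 ok)
  t2 'y' -> {1,2}, take 1 (2->1 ok)
  t3 'x' -> {0,3,4}, take 3 (1->3 ok)
  t4 'x' -> {0,3,4}, take 0 (3->0 ok)
  t5 'y' -> {1,2}, take 2 (0->2 ok)
  t6 'y' -> {1,2}, take 2 (2->2 ok)
  t7 'y' -> {1,2}, take 2 (2->2 ok)
  t8 'x' -> {0,3,4}, take 0 (2->0 ok)
  t9 'x' -> {0,3,4}, take 3 (0->3 ok)
  t10 'x' -> {0,3,4}, take 3 (3->3 ok)
  t11 'y' -> {1,2}, take 1 (3->1 ok)
  t12 'y' -> {1,2}, take 2 (1->2 ok)
  t13 'y' -> {1,2}, take 2 (2->2 ok)
  t14 'x' -> {0,3,4}, take 3 (2->3 ok)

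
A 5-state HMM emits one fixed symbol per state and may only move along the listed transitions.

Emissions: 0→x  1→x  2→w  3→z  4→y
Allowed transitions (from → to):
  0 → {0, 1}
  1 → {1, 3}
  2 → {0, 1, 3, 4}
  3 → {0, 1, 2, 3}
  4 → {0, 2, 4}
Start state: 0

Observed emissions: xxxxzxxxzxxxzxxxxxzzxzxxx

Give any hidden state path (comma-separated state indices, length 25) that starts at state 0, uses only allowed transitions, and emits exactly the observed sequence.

  [0] x  {0,1}  => 0  start
  [1] x  {0,1}  => 1  0->1 ok
  [2] x  {0,1}  => 1  1->1 ok
  [3] x  {0,1}  => 1  1->1 ok
  [4] z  {3}  => 3  1->3 ok
  [5] x  {0,1}  => 0  3->0 ok
  [6] x  {0,1}  => 0  0->0 ok
  [7] x  {0,1}  => 1  0->1 ok
  [8] z  {3}  => 3  1->3 ok
  [9] x  {0,1}  => 0  3->0 ok
  [10] x  {0,1}  => 1  0->1 ok
  [11] x  {0,1}  => 1  1->1 ok
  [12] z  {3}  => 3  1->3 ok
  [13] x  {0,1}  => 0  3->0 ok
  [14] x  {0,1}  => 0  0->0 ok
  [15] x  {0,1}  => 0  0->0 ok
  [16] x  {0,1}  => 0  0->0 ok
  [17] x  {0,1}  => 1  0->1 ok
  [18] z  {3}  => 3  1->3 ok
  [19] z  {3}  => 3  3->3 ok
  [20] x  {0,1}  => 1  3->1 ok
  [21] z  {3}  => 3  1->3 ok
  [22] x  {0,1}  => 0  3->0 ok
  [23] x  {0,1}  => 0  0->0 ok
  [24] x  {0,1}  => 1  0->1 ok

0,1,1,1,3,0,0,1,3,0,1,1,3,0,0,0,0,1,3,3,1,3,0,0,1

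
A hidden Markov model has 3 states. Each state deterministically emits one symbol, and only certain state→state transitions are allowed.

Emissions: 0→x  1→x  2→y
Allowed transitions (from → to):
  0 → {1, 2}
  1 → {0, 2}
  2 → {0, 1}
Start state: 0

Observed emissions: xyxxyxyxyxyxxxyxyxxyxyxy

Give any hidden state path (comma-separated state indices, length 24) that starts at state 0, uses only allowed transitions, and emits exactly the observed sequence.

0,2,1,0,2,1,2,1,2,0,2,0,1,0,2,1,2,0,1,2,0,2,1,2

  pos 0: x in {0,1}, choose 0; start
  pos 1: y in {2}, choose 2; 0->2 ok
  pos 2: x in {0,1}, choose 1; 2->1 ok
  pos 3: x in {0,1}, choose 0; 1->0 ok
  pos 4: y in {2}, choose 2; 0->2 ok
  pos 5: x in {0,1}, choose 1; 2->1 ok
  pos 6: y in {2}, choose 2; 1->2 ok
  pos 7: x in {0,1}, choose 1; 2->1 ok
  pos 8: y in {2}, choose 2; 1->2 ok
  pos 9: x in {0,1}, choose 0; 2->0 ok
  pos 10: y in {2}, choose 2; 0->2 ok
  pos 11: x in {0,1}, choose 0; 2->0 ok
  pos 12: x in {0,1}, choose 1; 0->1 ok
  pos 13: x in {0,1}, choose 0; 1->0 ok
  pos 14: y in {2}, choose 2; 0->2 ok
  pos 15: x in {0,1}, choose 1; 2->1 ok
  pos 16: y in {2}, choose 2; 1->2 ok
  pos 17: x in {0,1}, choose 0; 2->0 ok
  pos 18: x in {0,1}, choose 1; 0->1 ok
  pos 19: y in {2}, choose 2; 1->2 ok
  pos 20: x in {0,1}, choose 0; 2->0 ok
  pos 21: y in {2}, choose 2; 0->2 ok
  pos 22: x in {0,1}, choose 1; 2->1 ok
  pos 23: y in {2}, choose 2; 1->2 ok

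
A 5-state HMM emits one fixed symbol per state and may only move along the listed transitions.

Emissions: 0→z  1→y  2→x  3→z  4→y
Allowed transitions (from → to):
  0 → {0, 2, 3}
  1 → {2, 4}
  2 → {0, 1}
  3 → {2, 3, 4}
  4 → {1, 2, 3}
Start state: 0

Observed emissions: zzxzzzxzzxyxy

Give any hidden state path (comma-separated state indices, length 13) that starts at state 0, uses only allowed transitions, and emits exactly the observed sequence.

0,0,2,0,0,3,2,0,3,2,1,2,1

  [0] z  {0,3}  => 0  start
  [1] z  {0,3}  => 0  0->0 ok
  [2] x  {2}  => 2  0->2 ok
  [3] z  {0,3}  => 0  2->0 ok
  [4] z  {0,3}  => 0  0->0 ok
  [5] z  {0,3}  => 3  0->3 ok
  [6] x  {2}  => 2  3->2 ok
  [7] z  {0,3}  => 0  2->0 ok
  [8] z  {0,3}  => 3  0->3 ok
  [9] x  {2}  => 2  3->2 ok
  [10] y  {1,4}  => 1  2->1 ok
  [11] x  {2}  => 2  1->2 ok
  [12] y  {1,4}  => 1  2->1 ok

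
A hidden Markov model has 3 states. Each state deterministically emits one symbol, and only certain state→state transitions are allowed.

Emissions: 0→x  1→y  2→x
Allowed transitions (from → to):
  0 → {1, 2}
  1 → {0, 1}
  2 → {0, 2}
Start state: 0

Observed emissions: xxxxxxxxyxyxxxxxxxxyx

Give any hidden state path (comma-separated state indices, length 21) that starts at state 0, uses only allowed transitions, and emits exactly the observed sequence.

  0: obs=x cand={0,2} pick 0 [start]
  1: obs=x cand={0,2} pick 2 [0->2 ok]
  2: obs=x cand={0,2} pick 0 [2->0 ok]
  3: obs=x cand={0,2} pick 2 [0->2 ok]
  4: obs=x cand={0,2} pick 0 [2->0 ok]
  5: obs=x cand={0,2} pick 2 [0->2 ok]
  6: obs=x cand={0,2} pick 2 [2->2 ok]
  7: obs=x cand={0,2} pick 0 [2->0 ok]
  8: obs=y cand={1} pick 1 [0->1 ok]
  9: obs=x cand={0,2} pick 0 [1->0 ok]
  10: obs=y cand={1} pick 1 [0->1 ok]
  11: obs=x cand={0,2} pick 0 [1->0 ok]
  12: obs=x cand={0,2} pick 2 [0->2 ok]
  13: obs=x cand={0,2} pick 2 [2->2 ok]
  14: obs=x cand={0,2} pick 2 [2->2 ok]
  15: obs=x cand={0,2} pick 2 [2->2 ok]
  16: obs=x cand={0,2} pick 0 [2->0 ok]
  17: obs=x cand={0,2} pick 2 [0->2 ok]
  18: obs=x cand={0,2} pick 0 [2->0 ok]
  19: obs=y cand={1} pick 1 [0->1 ok]
  20: obs=x cand={0,2} pick 0 [1->0 ok]

0,2,0,2,0,2,2,0,1,0,1,0,2,2,2,2,0,2,0,1,0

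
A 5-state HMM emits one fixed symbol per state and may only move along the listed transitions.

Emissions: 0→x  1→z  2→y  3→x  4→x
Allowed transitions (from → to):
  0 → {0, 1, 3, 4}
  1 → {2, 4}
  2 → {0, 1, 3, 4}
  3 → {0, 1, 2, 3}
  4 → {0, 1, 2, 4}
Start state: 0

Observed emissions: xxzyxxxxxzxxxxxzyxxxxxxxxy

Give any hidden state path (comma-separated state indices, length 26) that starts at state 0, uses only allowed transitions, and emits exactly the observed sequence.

  pos 0: x in {0,3,4}, choose 0; start
  pos 1: x in {0,3,4}, choose 3; 0->3 ok
  pos 2: z in {1}, choose 1; 3->1 ok
  pos 3: y in {2}, choose 2; 1->2 ok
  pos 4: x in {0,3,4}, choose 0; 2->0 ok
  pos 5: x in {0,3,4}, choose 3; 0->3 ok
  pos 6: x in {0,3,4}, choose 3; 3->3 ok
  pos 7: x in {0,3,4}, choose 0; 3->0 ok
  pos 8: x in {0,3,4}, choose 4; 0->4 ok
  pos 9: z in {1}, choose 1; 4->1 ok
  pos 10: x in {0,3,4}, choose 4; 1->4 ok
  pos 11: x in {0,3,4}, choose 0; 4->0 ok
  pos 12: x in {0,3,4}, choose 0; 0->0 ok
  pos 13: x in {0,3,4}, choose 4; 0->4 ok
  pos 14: x in {0,3,4}, choose 4; 4->4 ok
  pos 15: z in {1}, choose 1; 4->1 ok
  pos 16: y in {2}, choose 2; 1->2 ok
  pos 17: x in {0,3,4}, choose 3; 2->3 ok
  pos 18: x in {0,3,4}, choose 0; 3->0 ok
  pos 19: x in {0,3,4}, choose 3; 0->3 ok
  pos 20: x in {0,3,4}, choose 3; 3->3 ok
  pos 21: x in {0,3,4}, choose 0; 3->0 ok
  pos 22: x in {0,3,4}, choose 4; 0->4 ok
  pos 23: x in {0,3,4}, choose 4; 4->4 ok
  pos 24: x in {0,3,4}, choose 4; 4->4 ok
  pos 25: y in {2}, choose 2; 4->2 ok

0,3,1,2,0,3,3,0,4,1,4,0,0,4,4,1,2,3,0,3,3,0,4,4,4,2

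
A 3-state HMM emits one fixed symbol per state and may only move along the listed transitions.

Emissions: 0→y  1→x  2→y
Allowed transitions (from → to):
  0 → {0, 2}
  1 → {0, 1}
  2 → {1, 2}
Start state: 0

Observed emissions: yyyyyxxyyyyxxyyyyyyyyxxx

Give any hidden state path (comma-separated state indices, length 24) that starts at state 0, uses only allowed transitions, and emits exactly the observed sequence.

0,0,2,2,2,1,1,0,2,2,2,1,1,0,0,0,0,0,2,2,2,1,1,1

  [0] y  {0,2}  => 0  start
  [1] y  {0,2}  => 0  0->0 ok
  [2] y  {0,2}  => 2  0->2 ok
  [3] y  {0,2}  => 2  2->2 ok
  [4] y  {0,2}  => 2  2->2 ok
  [5] x  {1}  => 1  2->1 ok
  [6] x  {1}  => 1  1->1 ok
  [7] y  {0,2}  => 0  1->0 ok
  [8] y  {0,2}  => 2  0->2 ok
  [9] y  {0,2}  => 2  2->2 ok
  [10] y  {0,2}  => 2  2->2 ok
  [11] x  {1}  => 1  2->1 ok
  [12] x  {1}  => 1  1->1 ok
  [13] y  {0,2}  => 0  1->0 ok
  [14] y  {0,2}  => 0  0->0 ok
  [15] y  {0,2}  => 0  0->0 ok
  [16] y  {0,2}  => 0  0->0 ok
  [17] y  {0,2}  => 0  0->0 ok
  [18] y  {0,2}  => 2  0->2 ok
  [19] y  {0,2}  => 2  2->2 ok
  [20] y  {0,2}  => 2  2->2 ok
  [21] x  {1}  => 1  2->1 ok
  [22] x  {1}  => 1  1->1 ok
  [23] x  {1}  => 1  1->1 ok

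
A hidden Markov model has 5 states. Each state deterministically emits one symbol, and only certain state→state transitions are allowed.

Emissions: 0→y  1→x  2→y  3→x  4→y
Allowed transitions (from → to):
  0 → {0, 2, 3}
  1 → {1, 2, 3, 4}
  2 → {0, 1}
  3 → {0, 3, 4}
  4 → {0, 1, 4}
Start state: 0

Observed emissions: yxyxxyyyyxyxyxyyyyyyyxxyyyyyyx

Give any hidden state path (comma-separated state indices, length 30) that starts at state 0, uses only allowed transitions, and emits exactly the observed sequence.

  t0 'y' -> {0,2,4}, take 0 (start)
  t1 'x' -> {1,3}, take 3 (0->3 ok)
  t2 'y' -> {0,2,4}, take 4 (3->4 ok)
  t3 'x' -> {1,3}, take 1 (4->1 ok)
  t4 'x' -> {1,3}, take 1 (1->1 ok)
  t5 'y' -> {0,2,4}, take 2 (1->2 ok)
  t6 'y' -> {0,2,4}, take 0 (2->0 ok)
  t7 'y' -> {0,2,4}, take 2 (0->2 ok)
  t8 'y' -> {0,2,4}, take 0 (2->0 ok)
  t9 'x' -> {1,3}, take 3 (0->3 ok)
  t10 'y' -> {0,2,4}, take 0 (3->0 ok)
  t11 'x' -> {1,3}, take 3 (0->3 ok)
  t12 'y' -> {0,2,4}, take 0 (3->0 ok)
  t13 'x' -> {1,3}, take 3 (0->3 ok)
  t14 'y' -> {0,2,4}, take 4 (3->4 ok)
  t15 'y' -> {0,2,4}, take 0 (4->0 ok)
  t16 'y' -> {0,2,4}, take 0 (0->0 ok)
  t17 'y' -> {0,2,4}, take 0 (0->0 ok)
  t18 'y' -> {0,2,4}, take 2 (0->2 ok)
  t19 'y' -> {0,2,4}, take 0 (2->0 ok)
  t20 'y' -> {0,2,4}, take 0 (0->0 ok)
  t21 'x' -> {1,3}, take 3 (0->3 ok)
  t22 'x' -> {1,3}, take 3 (3->3 ok)
  t23 'y' -> {0,2,4}, take 4 (3->4 ok)
  t24 'y' -> {0,2,4}, take 0 (4->0 ok)
  t25 'y' -> {0,2,4}, take 2 (0->2 ok)
  t26 'y' -> {0,2,4}, take 0 (2->0 ok)
  t27 'y' -> {0,2,4}, take 0 (0->0 ok)
  t28 'y' -> {0,2,4}, take 0 (0->0 ok)
  t29 'x' -> {1,3}, take 3 (0->3 ok)

0,3,4,1,1,2,0,2,0,3,0,3,0,3,4,0,0,0,2,0,0,3,3,4,0,2,0,0,0,3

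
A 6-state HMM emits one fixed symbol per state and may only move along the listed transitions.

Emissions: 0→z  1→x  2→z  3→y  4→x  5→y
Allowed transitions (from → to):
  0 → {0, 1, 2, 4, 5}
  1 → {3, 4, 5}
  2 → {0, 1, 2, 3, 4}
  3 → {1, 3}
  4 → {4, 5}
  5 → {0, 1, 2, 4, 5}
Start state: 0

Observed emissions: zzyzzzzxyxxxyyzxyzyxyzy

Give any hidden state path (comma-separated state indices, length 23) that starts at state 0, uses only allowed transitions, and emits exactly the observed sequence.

0,0,5,0,0,0,0,4,5,4,4,4,5,5,0,1,5,0,5,4,5,0,5

  t0 'z' -> {0,2}, take 0 (start)
  t1 'z' -> {0,2}, take 0 (0->0 ok)
  t2 'y' -> {3,5}, take 5 (0->5 ok)
  t3 'z' -> {0,2}, take 0 (5->0 ok)
  t4 'z' -> {0,2}, take 0 (0->0 ok)
  t5 'z' -> {0,2}, take 0 (0->0 ok)
  t6 'z' -> {0,2}, take 0 (0->0 ok)
  t7 'x' -> {1,4}, take 4 (0->4 ok)
  t8 'y' -> {3,5}, take 5 (4->5 ok)
  t9 'x' -> {1,4}, take 4 (5->4 ok)
  t10 'x' -> {1,4}, take 4 (4->4 ok)
  t11 'x' -> {1,4}, take 4 (4->4 ok)
  t12 'y' -> {3,5}, take 5 (4->5 ok)
  t13 'y' -> {3,5}, take 5 (5->5 ok)
  t14 'z' -> {0,2}, take 0 (5->0 ok)
  t15 'x' -> {1,4}, take 1 (0->1 ok)
  t16 'y' -> {3,5}, take 5 (1->5 ok)
  t17 'z' -> {0,2}, take 0 (5->0 ok)
  t18 'y' -> {3,5}, take 5 (0->5 ok)
  t19 'x' -> {1,4}, take 4 (5->4 ok)
  t20 'y' -> {3,5}, take 5 (4->5 ok)
  t21 'z' -> {0,2}, take 0 (5->0 ok)
  t22 'y' -> {3,5}, take 5 (0->5 ok)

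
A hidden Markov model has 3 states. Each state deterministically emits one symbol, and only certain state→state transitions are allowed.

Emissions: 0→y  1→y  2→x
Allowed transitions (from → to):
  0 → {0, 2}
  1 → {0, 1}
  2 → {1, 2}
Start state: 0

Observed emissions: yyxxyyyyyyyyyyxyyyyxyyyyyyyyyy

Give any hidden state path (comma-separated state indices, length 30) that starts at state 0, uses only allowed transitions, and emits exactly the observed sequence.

  [0] y  {0,1}  => 0  start
  [1] y  {0,1}  => 0  0->0 ok
  [2] x  {2}  => 2  0->2 ok
  [3] x  {2}  => 2  2->2 ok
  [4] y  {0,1}  => 1  2->1 ok
  [5] y  {0,1}  => 1  1->1 ok
  [6] y  {0,1}  => 1  1->1 ok
  [7] y  {0,1}  => 0  1->0 ok
  [8] y  {0,1}  => 0  0->0 ok
  [9] y  {0,1}  => 0  0->0 ok
  [10] y  {0,1}  => 0  0->0 ok
  [11] y  {0,1}  => 0  0->0 ok
  [12] y  {0,1}  => 0  0->0 ok
  [13] y  {0,1}  => 0  0->0 ok
  [14] x  {2}  => 2  0->2 ok
  [15] y  {0,1}  => 1  2->1 ok
  [16] y  {0,1}  => 1  1->1 ok
  [17] y  {0,1}  => 1  1->1 ok
  [18] y  {0,1}  => 0  1->0 ok
  [19] x  {2}  => 2  0->2 ok
  [20] y  {0,1}  => 1  2->1 ok
  [21] y  {0,1}  => 1  1->1 ok
  [22] y  {0,1}  => 1  1->1 ok
  [23] y  {0,1}  => 1  1->1 ok
  [24] y  {0,1}  => 1  1->1 ok
  [25] y  {0,1}  => 1  1->1 ok
  [26] y  {0,1}  => 1  1->1 ok
  [27] y  {0,1}  => 1  1->1 ok
  [28] y  {0,1}  => 0  1->0 ok
  [29] y  {0,1}  => 0  0->0 ok

0,0,2,2,1,1,1,0,0,0,0,0,0,0,2,1,1,1,0,2,1,1,1,1,1,1,1,1,0,0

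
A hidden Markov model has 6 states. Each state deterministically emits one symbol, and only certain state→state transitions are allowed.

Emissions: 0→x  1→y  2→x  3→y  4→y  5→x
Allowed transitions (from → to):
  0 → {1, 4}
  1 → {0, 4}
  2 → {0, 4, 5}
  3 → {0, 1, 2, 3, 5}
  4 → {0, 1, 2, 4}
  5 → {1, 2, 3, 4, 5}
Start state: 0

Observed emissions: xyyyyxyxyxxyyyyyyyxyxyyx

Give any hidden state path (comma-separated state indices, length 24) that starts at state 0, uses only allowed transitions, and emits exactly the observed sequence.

0,1,4,1,4,0,4,2,4,2,0,4,1,4,4,4,4,4,0,1,0,4,4,0

  0: obs=x cand={0,2,5} pick 0 [start]
  1: obs=y cand={1,3,4} pick 1 [0->1 ok]
  2: obs=y cand={1,3,4} pick 4 [1->4 ok]
  3: obs=y cand={1,3,4} pick 1 [4->1 ok]
  4: obs=y cand={1,3,4} pick 4 [1->4 ok]
  5: obs=x cand={0,2,5} pick 0 [4->0 ok]
  6: obs=y cand={1,3,4} pick 4 [0->4 ok]
  7: obs=x cand={0,2,5} pick 2 [4->2 ok]
  8: obs=y cand={1,3,4} pick 4 [2->4 ok]
  9: obs=x cand={0,2,5} pick 2 [4->2 ok]
  10: obs=x cand={0,2,5} pick 0 [2->0 ok]
  11: obs=y cand={1,3,4} pick 4 [0->4 ok]
  12: obs=y cand={1,3,4} pick 1 [4->1 ok]
  13: obs=y cand={1,3,4} pick 4 [1->4 ok]
  14: obs=y cand={1,3,4} pick 4 [4->4 ok]
  15: obs=y cand={1,3,4} pick 4 [4->4 ok]
  16: obs=y cand={1,3,4} pick 4 [4->4 ok]
  17: obs=y cand={1,3,4} pick 4 [4->4 ok]
  18: obs=x cand={0,2,5} pick 0 [4->0 ok]
  19: obs=y cand={1,3,4} pick 1 [0->1 ok]
  20: obs=x cand={0,2,5} pick 0 [1->0 ok]
  21: obs=y cand={1,3,4} pick 4 [0->4 ok]
  22: obs=y cand={1,3,4} pick 4 [4->4 ok]
  23: obs=x cand={0,2,5} pick 0 [4->0 ok]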